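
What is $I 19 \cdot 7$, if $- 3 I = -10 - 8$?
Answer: $798$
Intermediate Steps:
$I = 6$ ($I = - \frac{-10 - 8}{3} = \left(- \frac{1}{3}\right) \left(-18\right) = 6$)
$I 19 \cdot 7 = 6 \cdot 19 \cdot 7 = 114 \cdot 7 = 798$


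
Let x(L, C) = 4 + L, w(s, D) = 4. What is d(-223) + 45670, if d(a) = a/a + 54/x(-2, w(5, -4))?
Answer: 45698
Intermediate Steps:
d(a) = 28 (d(a) = a/a + 54/(4 - 2) = 1 + 54/2 = 1 + 54*(½) = 1 + 27 = 28)
d(-223) + 45670 = 28 + 45670 = 45698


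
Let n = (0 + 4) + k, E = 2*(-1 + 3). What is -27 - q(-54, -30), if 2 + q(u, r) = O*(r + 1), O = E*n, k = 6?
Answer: 1135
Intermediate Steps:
E = 4 (E = 2*2 = 4)
n = 10 (n = (0 + 4) + 6 = 4 + 6 = 10)
O = 40 (O = 4*10 = 40)
q(u, r) = 38 + 40*r (q(u, r) = -2 + 40*(r + 1) = -2 + 40*(1 + r) = -2 + (40 + 40*r) = 38 + 40*r)
-27 - q(-54, -30) = -27 - (38 + 40*(-30)) = -27 - (38 - 1200) = -27 - 1*(-1162) = -27 + 1162 = 1135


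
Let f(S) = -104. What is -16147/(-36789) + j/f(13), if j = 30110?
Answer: -553018751/1913028 ≈ -289.08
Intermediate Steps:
-16147/(-36789) + j/f(13) = -16147/(-36789) + 30110/(-104) = -16147*(-1/36789) + 30110*(-1/104) = 16147/36789 - 15055/52 = -553018751/1913028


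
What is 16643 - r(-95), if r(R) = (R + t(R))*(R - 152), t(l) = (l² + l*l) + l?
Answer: 4428063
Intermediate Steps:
t(l) = l + 2*l² (t(l) = (l² + l²) + l = 2*l² + l = l + 2*l²)
r(R) = (-152 + R)*(R + R*(1 + 2*R)) (r(R) = (R + R*(1 + 2*R))*(R - 152) = (R + R*(1 + 2*R))*(-152 + R) = (-152 + R)*(R + R*(1 + 2*R)))
16643 - r(-95) = 16643 - 2*(-95)*(-152 + (-95)² - 151*(-95)) = 16643 - 2*(-95)*(-152 + 9025 + 14345) = 16643 - 2*(-95)*23218 = 16643 - 1*(-4411420) = 16643 + 4411420 = 4428063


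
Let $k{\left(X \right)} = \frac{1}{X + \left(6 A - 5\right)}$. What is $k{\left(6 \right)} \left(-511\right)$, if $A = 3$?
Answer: $- \frac{511}{19} \approx -26.895$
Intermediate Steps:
$k{\left(X \right)} = \frac{1}{13 + X}$ ($k{\left(X \right)} = \frac{1}{X + \left(6 \cdot 3 - 5\right)} = \frac{1}{X + \left(18 - 5\right)} = \frac{1}{X + 13} = \frac{1}{13 + X}$)
$k{\left(6 \right)} \left(-511\right) = \frac{1}{13 + 6} \left(-511\right) = \frac{1}{19} \left(-511\right) = - \frac{511}{19}$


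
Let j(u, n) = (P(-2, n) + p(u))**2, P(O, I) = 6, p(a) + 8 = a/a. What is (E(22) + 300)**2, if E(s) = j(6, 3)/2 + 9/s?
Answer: 10956100/121 ≈ 90546.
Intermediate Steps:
p(a) = -7 (p(a) = -8 + a/a = -8 + 1 = -7)
j(u, n) = 1 (j(u, n) = (6 - 7)**2 = (-1)**2 = 1)
E(s) = 1/2 + 9/s
(E(22) + 300)**2 = ((1/2)*(18 + 22)/22 + 300)**2 = ((1/2)*(1/22)*40 + 300)**2 = (10/11 + 300)**2 = (3310/11)**2 = 10956100/121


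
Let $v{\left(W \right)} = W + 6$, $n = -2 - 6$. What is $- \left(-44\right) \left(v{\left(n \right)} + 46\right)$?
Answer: $1936$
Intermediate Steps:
$n = -8$ ($n = -2 - 6 = -8$)
$v{\left(W \right)} = 6 + W$
$- \left(-44\right) \left(v{\left(n \right)} + 46\right) = - \left(-44\right) \left(\left(6 - 8\right) + 46\right) = - \left(-44\right) \left(-2 + 46\right) = - \left(-44\right) 44 = \left(-1\right) \left(-1936\right) = 1936$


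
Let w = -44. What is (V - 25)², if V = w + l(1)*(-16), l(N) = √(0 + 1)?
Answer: 7225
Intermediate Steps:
l(N) = 1 (l(N) = √1 = 1)
V = -60 (V = -44 + 1*(-16) = -44 - 16 = -60)
(V - 25)² = (-60 - 25)² = (-85)² = 7225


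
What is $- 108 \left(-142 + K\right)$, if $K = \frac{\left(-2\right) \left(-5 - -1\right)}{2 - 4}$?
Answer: $15768$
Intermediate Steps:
$K = -4$ ($K = \frac{\left(-2\right) \left(-5 + 1\right)}{-2} = \left(-2\right) \left(-4\right) \left(- \frac{1}{2}\right) = 8 \left(- \frac{1}{2}\right) = -4$)
$- 108 \left(-142 + K\right) = - 108 \left(-142 - 4\right) = \left(-108\right) \left(-146\right) = 15768$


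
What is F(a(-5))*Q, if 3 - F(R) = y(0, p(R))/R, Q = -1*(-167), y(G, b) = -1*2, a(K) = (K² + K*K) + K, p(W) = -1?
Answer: 22879/45 ≈ 508.42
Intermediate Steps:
a(K) = K + 2*K² (a(K) = (K² + K²) + K = 2*K² + K = K + 2*K²)
y(G, b) = -2
Q = 167
F(R) = 3 + 2/R (F(R) = 3 - (-2)/R = 3 + 2/R)
F(a(-5))*Q = (3 + 2/((-5*(1 + 2*(-5)))))*167 = (3 + 2/((-5*(1 - 10))))*167 = (3 + 2/((-5*(-9))))*167 = (3 + 2/45)*167 = (137/45)*167 = 22879/45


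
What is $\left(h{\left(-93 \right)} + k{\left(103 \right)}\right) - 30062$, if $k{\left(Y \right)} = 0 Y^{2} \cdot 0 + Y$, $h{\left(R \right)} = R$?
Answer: $-30052$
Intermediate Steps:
$k{\left(Y \right)} = Y$ ($k{\left(Y \right)} = 0 \cdot 0 + Y = 0 + Y = Y$)
$\left(h{\left(-93 \right)} + k{\left(103 \right)}\right) - 30062 = \left(-93 + 103\right) - 30062 = 10 - 30062 = -30052$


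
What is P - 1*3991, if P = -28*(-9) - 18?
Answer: -3757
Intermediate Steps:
P = 234 (P = 252 - 18 = 234)
P - 1*3991 = 234 - 1*3991 = 234 - 3991 = -3757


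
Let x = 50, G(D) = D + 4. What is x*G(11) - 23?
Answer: 727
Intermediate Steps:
G(D) = 4 + D
x*G(11) - 23 = 50*(4 + 11) - 23 = 50*15 - 23 = 750 - 23 = 727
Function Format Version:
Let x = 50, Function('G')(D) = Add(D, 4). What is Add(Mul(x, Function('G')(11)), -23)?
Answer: 727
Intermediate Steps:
Function('G')(D) = Add(4, D)
Add(Mul(x, Function('G')(11)), -23) = Add(Mul(50, Add(4, 11)), -23) = Add(Mul(50, 15), -23) = Add(750, -23) = 727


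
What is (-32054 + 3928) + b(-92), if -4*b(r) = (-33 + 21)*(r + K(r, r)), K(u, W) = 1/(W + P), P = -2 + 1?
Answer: -880463/31 ≈ -28402.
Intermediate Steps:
P = -1
K(u, W) = 1/(-1 + W) (K(u, W) = 1/(W - 1) = 1/(-1 + W))
b(r) = 3*r + 3/(-1 + r) (b(r) = -(-33 + 21)*(r + 1/(-1 + r))/4 = -(-3)*(r + 1/(-1 + r)) = -(-12*r - 12/(-1 + r))/4 = 3*r + 3/(-1 + r))
(-32054 + 3928) + b(-92) = (-32054 + 3928) + 3*(1 - 92*(-1 - 92))/(-1 - 92) = -28126 + 3*(1 - 92*(-93))/(-93) = -28126 + 3*(-1/93)*(1 + 8556) = -28126 + 3*(-1/93)*8557 = -28126 - 8557/31 = -880463/31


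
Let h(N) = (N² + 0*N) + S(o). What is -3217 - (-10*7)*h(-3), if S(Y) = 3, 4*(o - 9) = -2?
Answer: -2377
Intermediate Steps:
o = 17/2 (o = 9 + (¼)*(-2) = 9 - ½ = 17/2 ≈ 8.5000)
h(N) = 3 + N² (h(N) = (N² + 0*N) + 3 = (N² + 0) + 3 = N² + 3 = 3 + N²)
-3217 - (-10*7)*h(-3) = -3217 - (-10*7)*(3 + (-3)²) = -3217 - (-70)*(3 + 9) = -3217 - (-70)*12 = -3217 - 1*(-840) = -3217 + 840 = -2377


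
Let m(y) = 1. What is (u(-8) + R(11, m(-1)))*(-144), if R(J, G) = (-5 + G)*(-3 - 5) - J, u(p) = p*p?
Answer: -12240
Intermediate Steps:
u(p) = p²
R(J, G) = 40 - J - 8*G (R(J, G) = (-5 + G)*(-8) - J = (40 - 8*G) - J = 40 - J - 8*G)
(u(-8) + R(11, m(-1)))*(-144) = ((-8)² + (40 - 1*11 - 8*1))*(-144) = (64 + (40 - 11 - 8))*(-144) = (64 + 21)*(-144) = 85*(-144) = -12240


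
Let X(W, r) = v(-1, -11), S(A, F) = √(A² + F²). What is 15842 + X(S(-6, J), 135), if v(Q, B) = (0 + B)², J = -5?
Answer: 15963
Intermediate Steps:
v(Q, B) = B²
X(W, r) = 121 (X(W, r) = (-11)² = 121)
15842 + X(S(-6, J), 135) = 15842 + 121 = 15963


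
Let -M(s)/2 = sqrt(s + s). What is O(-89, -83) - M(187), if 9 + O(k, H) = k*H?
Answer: 7378 + 2*sqrt(374) ≈ 7416.7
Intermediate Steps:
M(s) = -2*sqrt(2)*sqrt(s) (M(s) = -2*sqrt(s + s) = -2*sqrt(2)*sqrt(s))
O(k, H) = -9 + H*k (O(k, H) = -9 + k*H = -9 + H*k)
O(-89, -83) - M(187) = (-9 - 83*(-89)) - (-2)*sqrt(2)*sqrt(187) = (-9 + 7387) - (-2)*sqrt(374) = 7378 + 2*sqrt(374)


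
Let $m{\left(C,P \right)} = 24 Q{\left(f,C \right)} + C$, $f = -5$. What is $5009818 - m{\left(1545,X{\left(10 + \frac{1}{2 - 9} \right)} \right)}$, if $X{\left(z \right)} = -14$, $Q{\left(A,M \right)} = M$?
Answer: $4971193$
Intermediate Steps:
$m{\left(C,P \right)} = 25 C$ ($m{\left(C,P \right)} = 24 C + C = 25 C$)
$5009818 - m{\left(1545,X{\left(10 + \frac{1}{2 - 9} \right)} \right)} = 5009818 - 25 \cdot 1545 = 5009818 - 38625 = 4971193$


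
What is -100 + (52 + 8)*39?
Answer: 2240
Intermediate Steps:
-100 + (52 + 8)*39 = -100 + 60*39 = -100 + 2340 = 2240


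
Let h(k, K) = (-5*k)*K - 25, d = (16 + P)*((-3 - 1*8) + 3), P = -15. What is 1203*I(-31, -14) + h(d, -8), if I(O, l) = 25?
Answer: 29730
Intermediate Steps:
d = -8 (d = (16 - 15)*((-3 - 1*8) + 3) = 1*((-3 - 8) + 3) = 1*(-11 + 3) = 1*(-8) = -8)
h(k, K) = -25 - 5*K*k (h(k, K) = -5*K*k - 25 = -25 - 5*K*k)
1203*I(-31, -14) + h(d, -8) = 1203*25 + (-25 - 5*(-8)*(-8)) = 30075 + (-25 - 320) = 30075 - 345 = 29730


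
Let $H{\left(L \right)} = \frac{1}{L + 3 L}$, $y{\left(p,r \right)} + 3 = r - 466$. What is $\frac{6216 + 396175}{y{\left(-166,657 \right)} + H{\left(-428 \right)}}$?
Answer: $\frac{688893392}{321855} \approx 2140.4$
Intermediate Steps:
$y{\left(p,r \right)} = -469 + r$ ($y{\left(p,r \right)} = -3 + \left(r - 466\right) = -3 + \left(-466 + r\right) = -469 + r$)
$H{\left(L \right)} = \frac{1}{4 L}$
$\frac{6216 + 396175}{y{\left(-166,657 \right)} + H{\left(-428 \right)}} = \frac{6216 + 396175}{\left(-469 + 657\right) + \frac{1}{4 \left(-428\right)}} = \frac{402391}{188 + \frac{1}{4} \left(- \frac{1}{428}\right)} = \frac{402391}{188 - \frac{1}{1712}} = \frac{402391}{\frac{321855}{1712}} = 402391 \cdot \frac{1712}{321855} = \frac{688893392}{321855}$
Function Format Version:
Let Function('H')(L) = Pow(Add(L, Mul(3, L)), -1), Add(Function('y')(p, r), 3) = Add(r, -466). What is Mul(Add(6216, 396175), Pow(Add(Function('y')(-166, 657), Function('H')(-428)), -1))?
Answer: Rational(688893392, 321855) ≈ 2140.4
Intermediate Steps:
Function('y')(p, r) = Add(-469, r) (Function('y')(p, r) = Add(-3, Add(r, -466)) = Add(-3, Add(-466, r)) = Add(-469, r))
Function('H')(L) = Mul(Rational(1, 4), Pow(L, -1)) (Function('H')(L) = Pow(Mul(4, L), -1) = Mul(Rational(1, 4), Pow(L, -1)))
Mul(Add(6216, 396175), Pow(Add(Function('y')(-166, 657), Function('H')(-428)), -1)) = Mul(Add(6216, 396175), Pow(Add(Add(-469, 657), Mul(Rational(1, 4), Pow(-428, -1))), -1)) = Mul(402391, Pow(Add(188, Mul(Rational(1, 4), Rational(-1, 428))), -1)) = Mul(402391, Pow(Add(188, Rational(-1, 1712)), -1)) = Mul(402391, Pow(Rational(321855, 1712), -1)) = Mul(402391, Rational(1712, 321855)) = Rational(688893392, 321855)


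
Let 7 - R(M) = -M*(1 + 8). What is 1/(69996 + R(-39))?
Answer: 1/69652 ≈ 1.4357e-5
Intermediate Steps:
R(M) = 7 + 9*M (R(M) = 7 - (-1)*M*(1 + 8) = 7 - (-1)*M*9 = 7 - (-1)*9*M = 7 - (-9)*M = 7 + 9*M)
1/(69996 + R(-39)) = 1/(69996 + (7 + 9*(-39))) = 1/(69996 + (7 - 351)) = 1/(69996 - 344) = 1/69652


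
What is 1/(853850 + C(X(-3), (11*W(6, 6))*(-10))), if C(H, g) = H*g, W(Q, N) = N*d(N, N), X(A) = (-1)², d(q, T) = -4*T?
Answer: 1/869690 ≈ 1.1498e-6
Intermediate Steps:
X(A) = 1
W(Q, N) = -4*N² (W(Q, N) = N*(-4*N) = -4*N²)
1/(853850 + C(X(-3), (11*W(6, 6))*(-10))) = 1/(853850 + 1*((11*(-4*6²))*(-10))) = 1/(853850 + 1*((11*(-4*36))*(-10))) = 1/(853850 + 1*((11*(-144))*(-10))) = 1/(853850 + 1*(-1584*(-10))) = 1/(853850 + 1*15840) = 1/(853850 + 15840) = 1/869690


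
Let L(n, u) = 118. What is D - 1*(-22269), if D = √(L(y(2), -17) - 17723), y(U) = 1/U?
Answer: 22269 + I*√17605 ≈ 22269.0 + 132.68*I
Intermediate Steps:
D = I*√17605 (D = √(118 - 17723) = √(-17605) = I*√17605 ≈ 132.68*I)
D - 1*(-22269) = I*√17605 - 1*(-22269) = I*√17605 + 22269 = 22269 + I*√17605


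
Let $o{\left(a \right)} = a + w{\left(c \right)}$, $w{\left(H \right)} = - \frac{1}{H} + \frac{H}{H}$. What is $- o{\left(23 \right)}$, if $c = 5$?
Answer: $- \frac{119}{5} \approx -23.8$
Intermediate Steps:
$w{\left(H \right)} = 1 - \frac{1}{H}$ ($w{\left(H \right)} = - \frac{1}{H} + 1 = 1 - \frac{1}{H}$)
$o{\left(a \right)} = \frac{4}{5} + a$ ($o{\left(a \right)} = a + \frac{-1 + 5}{5} = a + \frac{1}{5} \cdot 4 = a + \frac{4}{5} = \frac{4}{5} + a$)
$- o{\left(23 \right)} = - (\frac{4}{5} + 23) = \left(-1\right) \frac{119}{5} = - \frac{119}{5}$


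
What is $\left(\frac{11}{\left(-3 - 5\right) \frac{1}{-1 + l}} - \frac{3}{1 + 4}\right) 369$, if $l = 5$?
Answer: $- \frac{22509}{10} \approx -2250.9$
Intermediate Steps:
$\left(\frac{11}{\left(-3 - 5\right) \frac{1}{-1 + l}} - \frac{3}{1 + 4}\right) 369 = \left(\frac{11}{\left(-3 - 5\right) \frac{1}{-1 + 5}} - \frac{3}{1 + 4}\right) 369 = \left(\frac{11}{\left(-8\right) \frac{1}{4}} - \frac{3}{5}\right) 369 = \left(\frac{11}{-2} - \frac{3}{5}\right) 369 = \left(11 \left(- \frac{1}{2}\right) - \frac{3}{5}\right) 369 = \left(- \frac{11}{2} - \frac{3}{5}\right) 369 = \left(- \frac{61}{10}\right) 369 = - \frac{22509}{10}$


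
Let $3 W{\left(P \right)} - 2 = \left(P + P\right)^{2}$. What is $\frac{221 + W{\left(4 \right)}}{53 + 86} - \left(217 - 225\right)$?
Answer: $\frac{1355}{139} \approx 9.7482$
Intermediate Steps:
$W{\left(P \right)} = \frac{2}{3} + \frac{4 P^{2}}{3}$ ($W{\left(P \right)} = \frac{2}{3} + \frac{\left(P + P\right)^{2}}{3} = \frac{2}{3} + \frac{\left(2 P\right)^{2}}{3} = \frac{2}{3} + \frac{4 P^{2}}{3}$)
$\frac{221 + W{\left(4 \right)}}{53 + 86} - \left(217 - 225\right) = \frac{221 + \left(\frac{2}{3} + \frac{4 \cdot 4^{2}}{3}\right)}{53 + 86} - \left(217 - 225\right) = \frac{221 + \left(\frac{2}{3} + \frac{4}{3} \cdot 16\right)}{139} - -8 = \left(221 + \left(\frac{2}{3} + \frac{64}{3}\right)\right) \frac{1}{139} + 8 = \left(221 + 22\right) \frac{1}{139} + 8 = 243 \cdot \frac{1}{139} + 8 = \frac{243}{139} + 8 = \frac{1355}{139}$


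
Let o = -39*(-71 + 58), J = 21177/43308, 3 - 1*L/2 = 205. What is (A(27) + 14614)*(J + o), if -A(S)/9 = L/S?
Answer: 54025184551/7218 ≈ 7.4848e+6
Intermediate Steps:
L = -404 (L = 6 - 2*205 = 6 - 410 = -404)
J = 2353/4812 (J = 21177*(1/43308) = 2353/4812 ≈ 0.48899)
A(S) = 3636/S (A(S) = -(-3636)/S = 3636/S)
o = 507 (o = -39*(-13) = 507)
(A(27) + 14614)*(J + o) = (3636/27 + 14614)*(2353/4812 + 507) = (3636*(1/27) + 14614)*(2442037/4812) = (404/3 + 14614)*(2442037/4812) = (44246/3)*(2442037/4812) = 54025184551/7218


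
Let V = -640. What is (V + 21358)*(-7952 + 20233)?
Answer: 254437758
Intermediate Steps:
(V + 21358)*(-7952 + 20233) = (-640 + 21358)*(-7952 + 20233) = 20718*12281 = 254437758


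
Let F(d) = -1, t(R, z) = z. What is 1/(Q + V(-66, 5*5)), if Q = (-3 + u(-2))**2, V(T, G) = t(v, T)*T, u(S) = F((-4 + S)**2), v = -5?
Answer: 1/4372 ≈ 0.00022873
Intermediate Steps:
u(S) = -1
V(T, G) = T**2 (V(T, G) = T*T = T**2)
Q = 16 (Q = (-3 - 1)**2 = (-4)**2 = 16)
1/(Q + V(-66, 5*5)) = 1/(16 + (-66)**2) = 1/(16 + 4356) = 1/4372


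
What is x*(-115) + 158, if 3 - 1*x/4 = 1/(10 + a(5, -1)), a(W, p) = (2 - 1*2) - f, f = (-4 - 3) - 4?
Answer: -25202/21 ≈ -1200.1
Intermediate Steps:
f = -11 (f = -7 - 4 = -11)
a(W, p) = 11 (a(W, p) = (2 - 1*2) - 1*(-11) = (2 - 2) + 11 = 0 + 11 = 11)
x = 248/21 (x = 12 - 4/(10 + 11) = 12 - 4/21 = 248/21 ≈ 11.810)
x*(-115) + 158 = (248/21)*(-115) + 158 = -28520/21 + 158 = -25202/21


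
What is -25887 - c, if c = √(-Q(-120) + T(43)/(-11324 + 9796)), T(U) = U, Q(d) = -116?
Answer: -25887 - √67692310/764 ≈ -25898.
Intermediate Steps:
c = √67692310/764 (c = √(-1*(-116) + 43/(-11324 + 9796)) = √(116 + 43/(-1528)) = √(116 + 43*(-1/1528)) = √(116 - 43/1528) = √(177205/1528) = √67692310/764 ≈ 10.769)
-25887 - c = -25887 - √67692310/764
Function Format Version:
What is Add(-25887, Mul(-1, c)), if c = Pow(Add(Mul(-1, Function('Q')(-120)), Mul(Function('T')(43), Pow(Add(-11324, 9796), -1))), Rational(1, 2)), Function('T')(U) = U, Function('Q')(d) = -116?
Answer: Add(-25887, Mul(Rational(-1, 764), Pow(67692310, Rational(1, 2)))) ≈ -25898.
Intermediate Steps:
c = Mul(Rational(1, 764), Pow(67692310, Rational(1, 2))) (c = Pow(Add(Mul(-1, -116), Mul(43, Pow(Add(-11324, 9796), -1))), Rational(1, 2)) = Pow(Add(116, Mul(43, Pow(-1528, -1))), Rational(1, 2)) = Pow(Add(116, Mul(43, Rational(-1, 1528))), Rational(1, 2)) = Pow(Add(116, Rational(-43, 1528)), Rational(1, 2)) = Pow(Rational(177205, 1528), Rational(1, 2)) = Mul(Rational(1, 764), Pow(67692310, Rational(1, 2))) ≈ 10.769)
Add(-25887, Mul(-1, c)) = Add(-25887, Mul(-1, Mul(Rational(1, 764), Pow(67692310, Rational(1, 2))))) = Add(-25887, Mul(Rational(-1, 764), Pow(67692310, Rational(1, 2))))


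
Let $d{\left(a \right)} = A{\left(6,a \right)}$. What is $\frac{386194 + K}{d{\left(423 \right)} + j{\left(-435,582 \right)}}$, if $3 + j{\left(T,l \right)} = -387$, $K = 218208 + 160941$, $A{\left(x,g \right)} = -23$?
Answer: $- \frac{765343}{413} \approx -1853.1$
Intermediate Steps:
$d{\left(a \right)} = -23$
$K = 379149$
$j{\left(T,l \right)} = -390$ ($j{\left(T,l \right)} = -3 - 387 = -390$)
$\frac{386194 + K}{d{\left(423 \right)} + j{\left(-435,582 \right)}} = \frac{386194 + 379149}{-23 - 390} = \frac{765343}{-413} = 765343 \left(- \frac{1}{413}\right) = - \frac{765343}{413}$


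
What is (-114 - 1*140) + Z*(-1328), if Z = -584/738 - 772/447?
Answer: 169915018/54981 ≈ 3090.4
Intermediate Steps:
Z = -138464/54981 (Z = -584*1/738 - 772*1/447 = -292/369 - 772/447 = -138464/54981 ≈ -2.5184)
(-114 - 1*140) + Z*(-1328) = (-114 - 1*140) - 138464/54981*(-1328) = (-114 - 140) + 183880192/54981 = -254 + 183880192/54981 = 169915018/54981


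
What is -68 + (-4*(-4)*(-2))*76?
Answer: -2500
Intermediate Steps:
-68 + (-4*(-4)*(-2))*76 = -68 + (16*(-2))*76 = -68 - 32*76 = -68 - 2432 = -2500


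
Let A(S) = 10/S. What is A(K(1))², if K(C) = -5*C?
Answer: 4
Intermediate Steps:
A(K(1))² = (10/((-5*1)))² = (10/(-5))² = (10*(-⅕))² = (-2)² = 4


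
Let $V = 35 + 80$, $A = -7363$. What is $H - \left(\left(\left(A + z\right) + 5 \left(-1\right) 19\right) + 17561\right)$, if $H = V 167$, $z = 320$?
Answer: $8782$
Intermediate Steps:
$V = 115$
$H = 19205$ ($H = 115 \cdot 167 = 19205$)
$H - \left(\left(\left(A + z\right) + 5 \left(-1\right) 19\right) + 17561\right) = 19205 - \left(\left(\left(-7363 + 320\right) + 5 \left(-1\right) 19\right) + 17561\right) = 19205 - \left(\left(-7043 - 95\right) + 17561\right) = 19205 - \left(-7138 + 17561\right) = 19205 - 10423 = 8782$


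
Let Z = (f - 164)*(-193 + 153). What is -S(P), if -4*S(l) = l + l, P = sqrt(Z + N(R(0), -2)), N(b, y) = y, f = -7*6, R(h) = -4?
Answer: sqrt(8238)/2 ≈ 45.382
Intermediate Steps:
f = -42
Z = 8240 (Z = (-42 - 164)*(-193 + 153) = -206*(-40) = 8240)
P = sqrt(8238) (P = sqrt(8240 - 2) = sqrt(8238) ≈ 90.763)
S(l) = -l/2 (S(l) = -(l + l)/4 = -l/2)
-S(P) = -(-1)*sqrt(8238)/2 = sqrt(8238)/2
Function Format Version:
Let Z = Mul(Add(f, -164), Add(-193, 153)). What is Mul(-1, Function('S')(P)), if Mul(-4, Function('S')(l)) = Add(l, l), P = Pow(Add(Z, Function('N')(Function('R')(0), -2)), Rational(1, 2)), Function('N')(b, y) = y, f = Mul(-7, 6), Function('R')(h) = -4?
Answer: Mul(Rational(1, 2), Pow(8238, Rational(1, 2))) ≈ 45.382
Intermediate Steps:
f = -42
Z = 8240 (Z = Mul(Add(-42, -164), Add(-193, 153)) = Mul(-206, -40) = 8240)
P = Pow(8238, Rational(1, 2)) (P = Pow(Add(8240, -2), Rational(1, 2)) = Pow(8238, Rational(1, 2)) ≈ 90.763)
Function('S')(l) = Mul(Rational(-1, 2), l) (Function('S')(l) = Mul(Rational(-1, 4), Add(l, l)) = Mul(Rational(-1, 4), Mul(2, l)) = Mul(Rational(-1, 2), l))
Mul(-1, Function('S')(P)) = Mul(-1, Mul(Rational(-1, 2), Pow(8238, Rational(1, 2)))) = Mul(Rational(1, 2), Pow(8238, Rational(1, 2)))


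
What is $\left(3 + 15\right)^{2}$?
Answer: $324$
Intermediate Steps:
$\left(3 + 15\right)^{2} = 18^{2} = 324$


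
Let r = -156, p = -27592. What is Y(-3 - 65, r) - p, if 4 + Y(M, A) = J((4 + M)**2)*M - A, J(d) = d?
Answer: -250784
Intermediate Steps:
Y(M, A) = -4 - A + M*(4 + M)**2 (Y(M, A) = -4 + ((4 + M)**2*M - A) = -4 + (M*(4 + M)**2 - A) = -4 + (-A + M*(4 + M)**2) = -4 - A + M*(4 + M)**2)
Y(-3 - 65, r) - p = (-4 - 1*(-156) + (-3 - 65)*(4 + (-3 - 65))**2) - 1*(-27592) = (-4 + 156 - 68*(4 - 68)**2) + 27592 = (-4 + 156 - 68*(-64)**2) + 27592 = (-4 + 156 - 68*4096) + 27592 = (-4 + 156 - 278528) + 27592 = -278376 + 27592 = -250784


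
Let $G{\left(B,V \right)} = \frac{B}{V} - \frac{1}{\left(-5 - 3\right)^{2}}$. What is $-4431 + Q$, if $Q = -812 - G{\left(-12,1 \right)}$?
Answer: $- \frac{334783}{64} \approx -5231.0$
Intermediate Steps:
$G{\left(B,V \right)} = - \frac{1}{64} + \frac{B}{V}$ ($G{\left(B,V \right)} = \frac{B}{V} - \frac{1}{\left(-8\right)^{2}} = \frac{B}{V} - \frac{1}{64} = - \frac{1}{64} + \frac{B}{V}$)
$Q = - \frac{51199}{64}$ ($Q = -812 - \frac{-12 - \frac{1}{64}}{1} = -812 - 1 \left(-12 - \frac{1}{64}\right) = -812 - 1 \left(- \frac{769}{64}\right) = -812 - - \frac{769}{64} = -812 + \frac{769}{64} = - \frac{51199}{64} \approx -799.98$)
$-4431 + Q = -4431 - \frac{51199}{64} = - \frac{334783}{64}$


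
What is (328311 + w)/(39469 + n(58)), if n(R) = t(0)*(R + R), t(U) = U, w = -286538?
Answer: 41773/39469 ≈ 1.0584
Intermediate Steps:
n(R) = 0 (n(R) = 0*(R + R) = 0*(2*R) = 0)
(328311 + w)/(39469 + n(58)) = (328311 - 286538)/(39469 + 0) = 41773/39469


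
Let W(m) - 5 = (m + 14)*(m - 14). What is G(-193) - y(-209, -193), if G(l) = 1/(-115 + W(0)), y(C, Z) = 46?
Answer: -14077/306 ≈ -46.003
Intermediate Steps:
W(m) = 5 + (-14 + m)*(14 + m) (W(m) = 5 + (m + 14)*(m - 14) = 5 + (14 + m)*(-14 + m) = 5 + (-14 + m)*(14 + m))
G(l) = -1/306 (G(l) = 1/(-115 + (-191 + 0**2)) = 1/(-115 + (-191 + 0)) = 1/(-115 - 191) = 1/(-306) = -1/306)
G(-193) - y(-209, -193) = -1/306 - 1*46 = -1/306 - 46 = -14077/306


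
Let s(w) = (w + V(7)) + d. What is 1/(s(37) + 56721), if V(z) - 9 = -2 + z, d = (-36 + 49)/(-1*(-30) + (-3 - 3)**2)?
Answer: 66/3746965 ≈ 1.7614e-5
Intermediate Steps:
d = 13/66 (d = 13/(30 + (-6)**2) = 13/(30 + 36) = 13/66 ≈ 0.19697)
V(z) = 7 + z (V(z) = 9 + (-2 + z) = 7 + z)
s(w) = 937/66 + w (s(w) = (w + (7 + 7)) + 13/66 = (w + 14) + 13/66 = (14 + w) + 13/66 = 937/66 + w)
1/(s(37) + 56721) = 1/((937/66 + 37) + 56721) = 1/(3379/66 + 56721) = 1/(3746965/66) = 66/3746965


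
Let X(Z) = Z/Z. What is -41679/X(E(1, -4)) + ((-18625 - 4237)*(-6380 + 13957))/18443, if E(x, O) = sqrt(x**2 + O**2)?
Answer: -941911171/18443 ≈ -51072.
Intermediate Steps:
E(x, O) = sqrt(O**2 + x**2)
X(Z) = 1
-41679/X(E(1, -4)) + ((-18625 - 4237)*(-6380 + 13957))/18443 = -41679/1 + ((-18625 - 4237)*(-6380 + 13957))/18443 = -41679*1 - 22862*7577*(1/18443) = -41679 - 173225374*1/18443 = -41679 - 173225374/18443 = -941911171/18443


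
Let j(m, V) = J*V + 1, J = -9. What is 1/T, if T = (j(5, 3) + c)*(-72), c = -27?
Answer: 1/3816 ≈ 0.00026205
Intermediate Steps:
j(m, V) = 1 - 9*V (j(m, V) = -9*V + 1 = 1 - 9*V)
T = 3816 (T = ((1 - 9*3) - 27)*(-72) = ((1 - 27) - 27)*(-72) = (-26 - 27)*(-72) = -53*(-72) = 3816)
1/T = 1/3816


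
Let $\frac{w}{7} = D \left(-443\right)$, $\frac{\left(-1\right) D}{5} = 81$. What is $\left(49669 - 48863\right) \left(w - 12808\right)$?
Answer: $1001936182$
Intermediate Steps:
$D = -405$ ($D = \left(-5\right) 81 = -405$)
$w = 1255905$ ($w = 7 \left(\left(-405\right) \left(-443\right)\right) = 7 \cdot 179415 = 1255905$)
$\left(49669 - 48863\right) \left(w - 12808\right) = \left(49669 - 48863\right) \left(1255905 - 12808\right) = 806 \cdot 1243097 = 1001936182$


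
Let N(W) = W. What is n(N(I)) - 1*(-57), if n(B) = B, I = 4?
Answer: 61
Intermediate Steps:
n(N(I)) - 1*(-57) = 4 - 1*(-57) = 4 + 57 = 61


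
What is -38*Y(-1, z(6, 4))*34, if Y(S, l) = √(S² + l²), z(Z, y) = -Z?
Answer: -1292*√37 ≈ -7858.9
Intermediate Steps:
-38*Y(-1, z(6, 4))*34 = -38*√((-1)² + (-1*6)²)*34 = -38*√(1 + (-6)²)*34 = -38*√(1 + 36)*34 = -38*√37*34 = -1292*√37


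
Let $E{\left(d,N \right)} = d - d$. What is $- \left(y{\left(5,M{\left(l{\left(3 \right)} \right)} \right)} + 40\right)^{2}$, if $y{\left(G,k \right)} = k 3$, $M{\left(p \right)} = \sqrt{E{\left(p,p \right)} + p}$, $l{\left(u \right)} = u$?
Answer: $-1627 - 240 \sqrt{3} \approx -2042.7$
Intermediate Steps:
$E{\left(d,N \right)} = 0$
$M{\left(p \right)} = \sqrt{p}$ ($M{\left(p \right)} = \sqrt{0 + p} = \sqrt{p}$)
$y{\left(G,k \right)} = 3 k$
$- \left(y{\left(5,M{\left(l{\left(3 \right)} \right)} \right)} + 40\right)^{2} = - \left(3 \sqrt{3} + 40\right)^{2} = - \left(40 + 3 \sqrt{3}\right)^{2}$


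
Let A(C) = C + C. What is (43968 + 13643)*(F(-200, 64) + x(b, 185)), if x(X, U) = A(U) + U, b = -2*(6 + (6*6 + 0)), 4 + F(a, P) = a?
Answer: 20221461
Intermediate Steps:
A(C) = 2*C
F(a, P) = -4 + a
b = -84 (b = -2*(6 + (36 + 0)) = -2*(6 + 36) = -2*42 = -84)
x(X, U) = 3*U (x(X, U) = 2*U + U = 3*U)
(43968 + 13643)*(F(-200, 64) + x(b, 185)) = (43968 + 13643)*((-4 - 200) + 3*185) = 57611*(-204 + 555) = 57611*351 = 20221461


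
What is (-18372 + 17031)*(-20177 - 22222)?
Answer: 56857059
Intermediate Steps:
(-18372 + 17031)*(-20177 - 22222) = -1341*(-42399) = 56857059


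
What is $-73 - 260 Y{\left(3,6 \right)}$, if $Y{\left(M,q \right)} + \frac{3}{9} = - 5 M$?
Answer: $\frac{11741}{3} \approx 3913.7$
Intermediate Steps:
$Y{\left(M,q \right)} = - \frac{1}{3} - 5 M$
$-73 - 260 Y{\left(3,6 \right)} = -73 - 260 \left(- \frac{1}{3} - 15\right) = -73 - - \frac{11960}{3} = -73 + \frac{11960}{3} = \frac{11741}{3}$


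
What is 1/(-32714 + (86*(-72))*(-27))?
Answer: 1/134470 ≈ 7.4366e-6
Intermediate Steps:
1/(-32714 + (86*(-72))*(-27)) = 1/(-32714 - 6192*(-27)) = 1/(-32714 + 167184) = 1/134470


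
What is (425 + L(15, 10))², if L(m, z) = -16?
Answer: 167281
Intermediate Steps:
(425 + L(15, 10))² = (425 - 16)² = 409² = 167281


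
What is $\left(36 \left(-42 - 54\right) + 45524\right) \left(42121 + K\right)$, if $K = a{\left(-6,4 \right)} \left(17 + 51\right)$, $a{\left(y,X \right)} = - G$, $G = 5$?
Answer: $1757643108$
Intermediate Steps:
$a{\left(y,X \right)} = -5$ ($a{\left(y,X \right)} = \left(-1\right) 5 = -5$)
$K = -340$ ($K = - 5 \left(17 + 51\right) = \left(-5\right) 68 = -340$)
$\left(36 \left(-42 - 54\right) + 45524\right) \left(42121 + K\right) = \left(36 \left(-42 - 54\right) + 45524\right) \left(42121 - 340\right) = \left(36 \left(-96\right) + 45524\right) 41781 = \left(-3456 + 45524\right) 41781 = 42068 \cdot 41781 = 1757643108$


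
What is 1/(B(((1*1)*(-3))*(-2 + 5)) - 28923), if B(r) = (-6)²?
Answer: -1/28887 ≈ -3.4618e-5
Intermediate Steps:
B(r) = 36
1/(B(((1*1)*(-3))*(-2 + 5)) - 28923) = 1/(36 - 28923) = 1/(-28887) = -1/28887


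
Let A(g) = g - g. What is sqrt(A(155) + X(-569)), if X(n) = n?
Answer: I*sqrt(569) ≈ 23.854*I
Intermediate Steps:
A(g) = 0
sqrt(A(155) + X(-569)) = sqrt(0 - 569) = sqrt(-569) = I*sqrt(569)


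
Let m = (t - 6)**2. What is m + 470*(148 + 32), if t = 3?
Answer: 84609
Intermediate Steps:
m = 9 (m = (3 - 6)**2 = (-3)**2 = 9)
m + 470*(148 + 32) = 9 + 470*(148 + 32) = 9 + 470*180 = 9 + 84600 = 84609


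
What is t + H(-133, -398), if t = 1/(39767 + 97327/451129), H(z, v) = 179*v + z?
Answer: -1280477796820121/17940144270 ≈ -71375.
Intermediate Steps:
H(z, v) = z + 179*v
t = 451129/17940144270 (t = 1/(39767 + 97327*(1/451129)) = 1/(39767 + 97327/451129) = 1/(17940144270/451129) = 451129/17940144270 ≈ 2.5146e-5)
t + H(-133, -398) = 451129/17940144270 + (-133 + 179*(-398)) = 451129/17940144270 + (-133 - 71242) = 451129/17940144270 - 71375 = -1280477796820121/17940144270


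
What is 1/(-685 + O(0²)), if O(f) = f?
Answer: -1/685 ≈ -0.0014599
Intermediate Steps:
1/(-685 + O(0²)) = 1/(-685 + 0²) = 1/(-685 + 0) = 1/(-685) = -1/685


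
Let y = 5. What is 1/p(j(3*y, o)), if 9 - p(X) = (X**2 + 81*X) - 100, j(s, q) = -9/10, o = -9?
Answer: 100/18109 ≈ 0.0055221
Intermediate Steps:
j(s, q) = -9/10 (j(s, q) = -9*1/10 = -9/10)
p(X) = 109 - X**2 - 81*X (p(X) = 9 - ((X**2 + 81*X) - 100) = 9 - (-100 + X**2 + 81*X) = 9 + (100 - X**2 - 81*X) = 109 - X**2 - 81*X)
1/p(j(3*y, o)) = 1/(109 - (-9/10)**2 - 81*(-9/10)) = 1/(109 - 1*81/100 + 729/10) = 1/(109 - 81/100 + 729/10) = 1/(18109/100) = 100/18109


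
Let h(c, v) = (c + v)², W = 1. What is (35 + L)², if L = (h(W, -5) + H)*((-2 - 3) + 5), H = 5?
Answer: 1225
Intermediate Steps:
L = 0 (L = ((1 - 5)² + 5)*((-2 - 3) + 5) = ((-4)² + 5)*(-5 + 5) = (16 + 5)*0 = 21*0 = 0)
(35 + L)² = (35 + 0)² = 35² = 1225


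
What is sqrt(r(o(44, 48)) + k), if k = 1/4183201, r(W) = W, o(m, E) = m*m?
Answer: sqrt(33878394298175537)/4183201 ≈ 44.000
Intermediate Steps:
o(m, E) = m**2
k = 1/4183201 ≈ 2.3905e-7
sqrt(r(o(44, 48)) + k) = sqrt(44**2 + 1/4183201) = sqrt(1936 + 1/4183201) = sqrt(8098677137/4183201) = sqrt(33878394298175537)/4183201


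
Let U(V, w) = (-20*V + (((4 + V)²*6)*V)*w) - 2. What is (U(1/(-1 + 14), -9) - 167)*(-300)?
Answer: 157907700/2197 ≈ 71874.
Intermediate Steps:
U(V, w) = -2 - 20*V + 6*V*w*(4 + V)² (U(V, w) = (-20*V + ((6*(4 + V)²)*V)*w) - 2 = (-20*V + (6*V*(4 + V)²)*w) - 2 = (-20*V + 6*V*w*(4 + V)²) - 2 = -2 - 20*V + 6*V*w*(4 + V)²)
(U(1/(-1 + 14), -9) - 167)*(-300) = ((-2 - 20/(-1 + 14) + 6*(-9)*(4 + 1/(-1 + 14))²/(-1 + 14)) - 167)*(-300) = ((-2 - 20/13 + 6*(-9)*(4 + 1/13)²/13) - 167)*(-300) = ((-2 - 20*1/13 + 6*(1/13)*(-9)*(4 + 1/13)²) - 167)*(-300) = ((-2 - 20/13 + 6*(1/13)*(-9)*(53/13)²) - 167)*(-300) = ((-2 - 20/13 + 6*(1/13)*(-9)*(2809/169)) - 167)*(-300) = ((-2 - 20/13 - 151686/2197) - 167)*(-300) = (-159460/2197 - 167)*(-300) = -526359/2197*(-300) = 157907700/2197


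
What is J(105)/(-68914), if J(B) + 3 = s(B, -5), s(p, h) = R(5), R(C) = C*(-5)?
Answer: 14/34457 ≈ 0.00040630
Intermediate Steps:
R(C) = -5*C
s(p, h) = -25 (s(p, h) = -5*5 = -25)
J(B) = -28 (J(B) = -3 - 25 = -28)
J(105)/(-68914) = -28/(-68914) = -28*(-1/68914) = 14/34457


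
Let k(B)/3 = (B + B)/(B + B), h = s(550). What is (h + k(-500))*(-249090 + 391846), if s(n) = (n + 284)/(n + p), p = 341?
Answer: 166881764/297 ≈ 5.6189e+5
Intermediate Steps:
s(n) = (284 + n)/(341 + n) (s(n) = (n + 284)/(n + 341) = (284 + n)/(341 + n))
h = 278/297 (h = (284 + 550)/(341 + 550) = 834/891 = (1/891)*834 = 278/297 ≈ 0.93603)
k(B) = 3 (k(B) = 3*((B + B)/(B + B)) = 3*((2*B)/((2*B))) = 3*((2*B)*(1/(2*B))) = 3*1 = 3)
(h + k(-500))*(-249090 + 391846) = (278/297 + 3)*(-249090 + 391846) = (1169/297)*142756 = 166881764/297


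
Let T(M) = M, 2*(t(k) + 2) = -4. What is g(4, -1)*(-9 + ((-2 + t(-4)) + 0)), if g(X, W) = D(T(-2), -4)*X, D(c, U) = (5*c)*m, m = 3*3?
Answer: 5400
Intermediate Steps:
m = 9
t(k) = -4 (t(k) = -2 + (½)*(-4) = -2 - 2 = -4)
D(c, U) = 45*c (D(c, U) = (5*c)*9 = 45*c)
g(X, W) = -90*X (g(X, W) = (45*(-2))*X = -90*X)
g(4, -1)*(-9 + ((-2 + t(-4)) + 0)) = (-90*4)*(-9 + ((-2 - 4) + 0)) = -360*(-9 + (-6 + 0)) = -360*(-9 - 6) = -360*(-15) = 5400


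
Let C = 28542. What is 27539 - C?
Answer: -1003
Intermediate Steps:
27539 - C = 27539 - 1*28542 = 27539 - 28542 = -1003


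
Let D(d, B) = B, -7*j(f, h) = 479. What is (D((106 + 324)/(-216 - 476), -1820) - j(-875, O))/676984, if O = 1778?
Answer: -12261/4738888 ≈ -0.0025873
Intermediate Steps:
j(f, h) = -479/7 (j(f, h) = -1/7*479 = -479/7)
(D((106 + 324)/(-216 - 476), -1820) - j(-875, O))/676984 = (-1820 - 1*(-479/7))/676984 = (-1820 + 479/7)*(1/676984) = -12261/7*1/676984 = -12261/4738888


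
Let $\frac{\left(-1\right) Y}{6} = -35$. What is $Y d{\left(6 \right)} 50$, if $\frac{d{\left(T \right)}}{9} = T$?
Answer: $567000$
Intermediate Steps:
$Y = 210$ ($Y = \left(-6\right) \left(-35\right) = 210$)
$d{\left(T \right)} = 9 T$
$Y d{\left(6 \right)} 50 = 210 \cdot 9 \cdot 6 \cdot 50 = 210 \cdot 54 \cdot 50 = 11340 \cdot 50 = 567000$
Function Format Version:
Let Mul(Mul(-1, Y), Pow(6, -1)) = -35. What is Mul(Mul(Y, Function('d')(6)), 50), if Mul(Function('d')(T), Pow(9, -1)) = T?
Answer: 567000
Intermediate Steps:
Y = 210 (Y = Mul(-6, -35) = 210)
Function('d')(T) = Mul(9, T)
Mul(Mul(Y, Function('d')(6)), 50) = Mul(Mul(210, Mul(9, 6)), 50) = Mul(Mul(210, 54), 50) = Mul(11340, 50) = 567000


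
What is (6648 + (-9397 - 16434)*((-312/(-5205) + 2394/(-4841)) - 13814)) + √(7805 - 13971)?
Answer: 2997208711993776/8399135 + I*√6166 ≈ 3.5685e+8 + 78.524*I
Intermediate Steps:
(6648 + (-9397 - 16434)*((-312/(-5205) + 2394/(-4841)) - 13814)) + √(7805 - 13971) = (6648 - 25831*((-312*(-1/5205) + 2394*(-1/4841)) - 13814)) + √(-6166) = (6648 - 25831*((104/1735 - 2394/4841) - 13814)) + I*√6166 = (6648 - 25831*(-3650126/8399135 - 13814)) + I*√6166 = (6648 - 25831*(-116029301016/8399135)) + I*√6166 = (6648 + 2997152874544296/8399135) + I*√6166 = 2997208711993776/8399135 + I*√6166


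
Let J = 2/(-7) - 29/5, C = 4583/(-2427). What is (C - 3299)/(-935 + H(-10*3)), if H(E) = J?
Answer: 140196980/39970263 ≈ 3.5075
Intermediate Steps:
C = -4583/2427 (C = 4583*(-1/2427) = -4583/2427 ≈ -1.8883)
J = -213/35 (J = 2*(-⅐) - 29*⅕ = -2/7 - 29/5 = -213/35 ≈ -6.0857)
H(E) = -213/35
(C - 3299)/(-935 + H(-10*3)) = (-4583/2427 - 3299)/(-935 - 213/35) = -8011256/(2427*(-32938/35)) = -8011256/2427*(-35/32938) = 140196980/39970263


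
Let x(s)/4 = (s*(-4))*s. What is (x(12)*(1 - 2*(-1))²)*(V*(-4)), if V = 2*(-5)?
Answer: -829440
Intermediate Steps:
V = -10
x(s) = -16*s² (x(s) = 4*((s*(-4))*s) = 4*((-4*s)*s) = 4*(-4*s²) = -16*s²)
(x(12)*(1 - 2*(-1))²)*(V*(-4)) = ((-16*12²)*(1 - 2*(-1))²)*(-10*(-4)) = ((-16*144)*(1 + 2)²)*40 = -2304*3²*40 = -2304*9*40 = -20736*40 = -829440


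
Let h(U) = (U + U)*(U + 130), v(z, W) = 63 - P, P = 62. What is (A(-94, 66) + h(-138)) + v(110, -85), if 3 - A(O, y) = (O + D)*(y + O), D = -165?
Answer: -5040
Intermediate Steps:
v(z, W) = 1 (v(z, W) = 63 - 1*62 = 63 - 62 = 1)
A(O, y) = 3 - (-165 + O)*(O + y) (A(O, y) = 3 - (O - 165)*(y + O) = 3 - (-165 + O)*(O + y))
h(U) = 2*U*(130 + U) (h(U) = (2*U)*(130 + U) = 2*U*(130 + U))
(A(-94, 66) + h(-138)) + v(110, -85) = ((3 - 1*(-94)² + 165*(-94) + 165*66 - 1*(-94)*66) + 2*(-138)*(130 - 138)) + 1 = ((3 - 1*8836 - 15510 + 10890 + 6204) + 2*(-138)*(-8)) + 1 = ((3 - 8836 - 15510 + 10890 + 6204) + 2208) + 1 = (-7249 + 2208) + 1 = -5041 + 1 = -5040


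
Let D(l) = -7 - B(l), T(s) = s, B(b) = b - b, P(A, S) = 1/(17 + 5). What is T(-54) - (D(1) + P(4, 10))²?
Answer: -49545/484 ≈ -102.37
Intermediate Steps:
P(A, S) = 1/22
B(b) = 0
D(l) = -7 (D(l) = -7 - 1*0 = -7 + 0 = -7)
T(-54) - (D(1) + P(4, 10))² = -54 - (-7 + 1/22)² = -54 - (-153/22)² = -54 - 1*23409/484 = -54 - 23409/484 = -49545/484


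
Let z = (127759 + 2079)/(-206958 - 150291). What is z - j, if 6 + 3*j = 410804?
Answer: -16306396024/119083 ≈ -1.3693e+5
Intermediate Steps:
j = 410798/3 (j = -2 + (⅓)*410804 = -2 + 410804/3 = 410798/3 ≈ 1.3693e+5)
z = -129838/357249 (z = 129838/(-357249) = 129838*(-1/357249) = -129838/357249 ≈ -0.36344)
z - j = -129838/357249 - 1*410798/3 = -129838/357249 - 410798/3 = -16306396024/119083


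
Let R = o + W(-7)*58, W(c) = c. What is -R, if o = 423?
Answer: -17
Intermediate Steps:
R = 17 (R = 423 - 7*58 = 423 - 406 = 17)
-R = -1*17 = -17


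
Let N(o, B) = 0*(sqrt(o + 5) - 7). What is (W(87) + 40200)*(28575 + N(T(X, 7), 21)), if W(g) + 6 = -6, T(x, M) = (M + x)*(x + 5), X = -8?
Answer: 1148372100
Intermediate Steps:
T(x, M) = (5 + x)*(M + x) (T(x, M) = (M + x)*(5 + x) = (5 + x)*(M + x))
W(g) = -12 (W(g) = -6 - 6 = -12)
N(o, B) = 0 (N(o, B) = 0*(sqrt(5 + o) - 7) = 0*(-7 + sqrt(5 + o)) = 0)
(W(87) + 40200)*(28575 + N(T(X, 7), 21)) = (-12 + 40200)*(28575 + 0) = 40188*28575 = 1148372100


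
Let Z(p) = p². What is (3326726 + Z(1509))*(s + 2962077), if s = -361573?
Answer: 14572722518728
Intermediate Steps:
(3326726 + Z(1509))*(s + 2962077) = (3326726 + 1509²)*(-361573 + 2962077) = (3326726 + 2277081)*2600504 = 5603807*2600504 = 14572722518728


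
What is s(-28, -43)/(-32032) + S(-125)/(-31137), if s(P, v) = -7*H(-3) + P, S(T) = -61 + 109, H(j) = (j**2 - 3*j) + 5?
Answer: 207017/47494304 ≈ 0.0043588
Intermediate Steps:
H(j) = 5 + j**2 - 3*j
S(T) = 48
s(P, v) = -161 + P (s(P, v) = -7*(5 + (-3)**2 - 3*(-3)) + P = -7*(5 + 9 + 9) + P = -7*23 + P = -161 + P)
s(-28, -43)/(-32032) + S(-125)/(-31137) = (-161 - 28)/(-32032) + 48/(-31137) = -189*(-1/32032) + 48*(-1/31137) = 27/4576 - 16/10379 = 207017/47494304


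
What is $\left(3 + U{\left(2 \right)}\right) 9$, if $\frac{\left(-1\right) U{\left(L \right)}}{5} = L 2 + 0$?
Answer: $-153$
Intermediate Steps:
$U{\left(L \right)} = - 10 L$ ($U{\left(L \right)} = - 5 \left(L 2 + 0\right) = - 5 \left(2 L + 0\right) = - 5 \cdot 2 L = - 10 L$)
$\left(3 + U{\left(2 \right)}\right) 9 = \left(3 - 20\right) 9 = \left(-17\right) 9 = -153$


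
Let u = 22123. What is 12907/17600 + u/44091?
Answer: 958447337/776001600 ≈ 1.2351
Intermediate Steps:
12907/17600 + u/44091 = 12907/17600 + 22123/44091 = 958447337/776001600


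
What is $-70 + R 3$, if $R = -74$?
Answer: $-292$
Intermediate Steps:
$-70 + R 3 = -70 - 222 = -292$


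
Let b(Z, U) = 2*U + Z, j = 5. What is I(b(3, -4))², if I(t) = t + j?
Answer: 0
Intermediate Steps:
b(Z, U) = Z + 2*U
I(t) = 5 + t (I(t) = t + 5 = 5 + t)
I(b(3, -4))² = (5 + (3 + 2*(-4)))² = (5 + (3 - 8))² = (5 - 5)² = 0² = 0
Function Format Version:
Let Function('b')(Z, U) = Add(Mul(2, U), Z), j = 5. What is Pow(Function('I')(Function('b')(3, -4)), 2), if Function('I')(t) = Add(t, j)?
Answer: 0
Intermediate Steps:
Function('b')(Z, U) = Add(Z, Mul(2, U))
Function('I')(t) = Add(5, t) (Function('I')(t) = Add(t, 5) = Add(5, t))
Pow(Function('I')(Function('b')(3, -4)), 2) = Pow(Add(5, Add(3, Mul(2, -4))), 2) = Pow(Add(5, Add(3, -8)), 2) = Pow(Add(5, -5), 2) = Pow(0, 2) = 0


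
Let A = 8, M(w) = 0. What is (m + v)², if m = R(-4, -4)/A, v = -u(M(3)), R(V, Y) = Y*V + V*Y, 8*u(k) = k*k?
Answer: 16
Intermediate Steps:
u(k) = k²/8 (u(k) = (k*k)/8 = k²/8)
R(V, Y) = 2*V*Y (R(V, Y) = V*Y + V*Y = 2*V*Y)
v = 0 (v = -0²/8 = -0/8 = -1*0 = 0)
m = 4 (m = (2*(-4)*(-4))/8 = 32*(⅛) = 4)
(m + v)² = (4 + 0)² = 4² = 16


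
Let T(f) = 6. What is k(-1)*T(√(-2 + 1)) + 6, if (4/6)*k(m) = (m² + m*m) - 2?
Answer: 6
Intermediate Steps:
k(m) = -3 + 3*m² (k(m) = 3*((m² + m*m) - 2)/2 = 3*((m² + m²) - 2)/2 = 3*(2*m² - 2)/2 = 3*(-2 + 2*m²)/2 = -3 + 3*m²)
k(-1)*T(√(-2 + 1)) + 6 = (-3 + 3*(-1)²)*6 + 6 = (-3 + 3*1)*6 + 6 = (-3 + 3)*6 + 6 = 0*6 + 6 = 0 + 6 = 6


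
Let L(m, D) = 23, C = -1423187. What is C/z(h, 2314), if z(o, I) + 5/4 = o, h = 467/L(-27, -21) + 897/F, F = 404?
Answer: -3306063401/49421 ≈ -66896.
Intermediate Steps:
h = 209299/9292 (h = 467/23 + 897/404 = 209299/9292 ≈ 22.525)
z(o, I) = -5/4 + o
C/z(h, 2314) = -1423187/(-5/4 + 209299/9292) = -1423187/49421/2323 = -1423187*2323/49421 = -3306063401/49421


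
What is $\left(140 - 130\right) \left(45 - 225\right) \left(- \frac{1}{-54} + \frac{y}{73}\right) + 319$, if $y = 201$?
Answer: $- \frac{1022839}{219} \approx -4670.5$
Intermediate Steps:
$\left(140 - 130\right) \left(45 - 225\right) \left(- \frac{1}{-54} + \frac{y}{73}\right) + 319 = \left(140 - 130\right) \left(45 - 225\right) \left(- \frac{1}{-54} + \frac{201}{73}\right) + 319 = 10 \left(-180\right) \left(\left(-1\right) \left(- \frac{1}{54}\right) + 201 \cdot \frac{1}{73}\right) + 319 = - 1800 \left(\frac{1}{54} + \frac{201}{73}\right) + 319 = \left(-1800\right) \frac{10927}{3942} + 319 = - \frac{1092700}{219} + 319 = - \frac{1022839}{219}$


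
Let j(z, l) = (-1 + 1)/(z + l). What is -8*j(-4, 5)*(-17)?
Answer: 0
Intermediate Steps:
j(z, l) = 0 (j(z, l) = 0/(l + z) = 0)
-8*j(-4, 5)*(-17) = -8*0*(-17) = 0*(-17) = 0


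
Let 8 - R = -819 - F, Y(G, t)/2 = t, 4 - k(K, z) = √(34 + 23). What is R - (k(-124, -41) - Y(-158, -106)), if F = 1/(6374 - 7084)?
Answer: 433809/710 + √57 ≈ 618.55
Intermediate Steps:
F = -1/710 (F = 1/(-710) = -1/710 ≈ -0.0014085)
k(K, z) = 4 - √57 (k(K, z) = 4 - √(34 + 23) = 4 - √57)
Y(G, t) = 2*t
R = 587169/710 (R = 8 - (-819 - 1*(-1/710)) = 8 - (-819 + 1/710) = 8 - 1*(-581489/710) = 8 + 581489/710 = 587169/710 ≈ 827.00)
R - (k(-124, -41) - Y(-158, -106)) = 587169/710 - ((4 - √57) - 2*(-106)) = 587169/710 - ((4 - √57) - 1*(-212)) = 587169/710 - ((4 - √57) + 212) = 587169/710 - (216 - √57) = 587169/710 + (-216 + √57) = 433809/710 + √57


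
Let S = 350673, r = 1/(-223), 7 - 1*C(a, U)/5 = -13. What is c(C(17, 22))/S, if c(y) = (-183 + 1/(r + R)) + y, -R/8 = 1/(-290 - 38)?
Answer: -5963/63822486 ≈ -9.3431e-5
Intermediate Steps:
C(a, U) = 100 (C(a, U) = 35 - 5*(-13) = 35 + 65 = 100)
r = -1/223 ≈ -0.0044843
R = 1/41 (R = -8/(-290 - 38) = -8/(-328) = -8*(-1/328) = 1/41 ≈ 0.024390)
c(y) = -24163/182 + y (c(y) = (-183 + 1/(-1/223 + 1/41)) + y = (-183 + 1/(182/9143)) + y = (-183 + 9143/182) + y = -24163/182 + y)
c(C(17, 22))/S = (-24163/182 + 100)/350673 = -5963/182*1/350673 = -5963/63822486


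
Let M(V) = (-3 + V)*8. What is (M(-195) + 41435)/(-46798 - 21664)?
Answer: -39851/68462 ≈ -0.58209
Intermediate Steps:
M(V) = -24 + 8*V
(M(-195) + 41435)/(-46798 - 21664) = ((-24 + 8*(-195)) + 41435)/(-46798 - 21664) = ((-24 - 1560) + 41435)/(-68462) = (-1584 + 41435)*(-1/68462) = 39851*(-1/68462) = -39851/68462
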